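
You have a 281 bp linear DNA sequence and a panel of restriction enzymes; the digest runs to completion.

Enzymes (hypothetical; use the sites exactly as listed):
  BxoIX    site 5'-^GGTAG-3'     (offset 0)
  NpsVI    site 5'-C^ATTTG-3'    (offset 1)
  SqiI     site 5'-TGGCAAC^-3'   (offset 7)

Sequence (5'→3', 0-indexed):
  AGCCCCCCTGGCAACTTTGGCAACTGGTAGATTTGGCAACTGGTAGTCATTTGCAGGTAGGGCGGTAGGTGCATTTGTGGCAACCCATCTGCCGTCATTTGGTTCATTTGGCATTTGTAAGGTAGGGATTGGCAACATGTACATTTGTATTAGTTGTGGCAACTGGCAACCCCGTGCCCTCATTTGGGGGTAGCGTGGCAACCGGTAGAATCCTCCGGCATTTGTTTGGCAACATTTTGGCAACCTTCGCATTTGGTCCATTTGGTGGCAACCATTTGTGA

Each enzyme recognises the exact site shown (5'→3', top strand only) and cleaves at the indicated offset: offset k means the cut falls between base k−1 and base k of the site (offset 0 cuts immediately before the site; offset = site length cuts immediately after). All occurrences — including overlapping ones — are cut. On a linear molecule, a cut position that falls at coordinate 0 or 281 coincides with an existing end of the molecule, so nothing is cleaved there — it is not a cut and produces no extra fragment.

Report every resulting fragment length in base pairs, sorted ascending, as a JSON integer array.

[1,1,1,1,6,6,7,7,7,7,7,8,8,8,9,9,9,9,11,11,12,12,13,14,14,15,15,16,16,21]

Scan for sites:
  BxoIX GGTAG/0: at [25, 41, 55, 63, 120, 188, 203] ⇒ [25, 41, 55, 63, 120, 188, 203]
  NpsVI CATTTG/1: at [47, 71, 95, 104, 111, 141, 180, 218, 249, 258, 272] ⇒ [48, 72, 96, 105, 112, 142, 181, 219, 250, 259, 273]
  SqiI TGGCAAC/7: at [8, 17, 33, 77, 129, 156, 163, 195, 226, 237, 265] ⇒ [15, 24, 40, 84, 136, 163, 170, 202, 233, 244, 272]

All cut coordinates (distinct, sorted): [15, 24, 25, 40, 41, 48, 55, 63, 72, 84, 96, 105, 112, 120, 136, 142, 163, 170, 181, 188, 202, 203, 219, 233, 244, 250, 259, 272, 273]

Fragments:
  [0,15): 15 bp
  [15,24): 9 bp
  [24,25): 1 bp
  [25,40): 15 bp
  [40,41): 1 bp
  [41,48): 7 bp
  [48,55): 7 bp
  [55,63): 8 bp
  [63,72): 9 bp
  [72,84): 12 bp
  [84,96): 12 bp
  [96,105): 9 bp
  [105,112): 7 bp
  [112,120): 8 bp
  [120,136): 16 bp
  [136,142): 6 bp
  [142,163): 21 bp
  [163,170): 7 bp
  [170,181): 11 bp
  [181,188): 7 bp
  [188,202): 14 bp
  [202,203): 1 bp
  [203,219): 16 bp
  [219,233): 14 bp
  [233,244): 11 bp
  [244,250): 6 bp
  [250,259): 9 bp
  [259,272): 13 bp
  [272,273): 1 bp
  [273,281): 8 bp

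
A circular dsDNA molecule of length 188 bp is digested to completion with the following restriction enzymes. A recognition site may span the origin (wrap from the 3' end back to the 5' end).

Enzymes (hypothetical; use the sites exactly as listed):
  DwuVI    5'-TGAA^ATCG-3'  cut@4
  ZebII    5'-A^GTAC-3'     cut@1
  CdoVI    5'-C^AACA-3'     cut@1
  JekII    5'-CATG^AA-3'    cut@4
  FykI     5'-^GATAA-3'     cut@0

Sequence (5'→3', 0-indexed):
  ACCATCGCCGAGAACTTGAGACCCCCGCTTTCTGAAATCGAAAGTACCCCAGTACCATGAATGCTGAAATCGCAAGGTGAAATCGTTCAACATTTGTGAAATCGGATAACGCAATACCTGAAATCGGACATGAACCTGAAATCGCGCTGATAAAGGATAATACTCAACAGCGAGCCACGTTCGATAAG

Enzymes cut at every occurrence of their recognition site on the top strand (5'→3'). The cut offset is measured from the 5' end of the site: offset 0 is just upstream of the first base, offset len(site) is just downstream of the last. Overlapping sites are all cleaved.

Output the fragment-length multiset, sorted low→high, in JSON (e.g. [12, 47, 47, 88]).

Scan for sites:
  DwuVI TGAAATCG/4: at [32, 64, 77, 96, 118, 136] ⇒ [36, 68, 81, 100, 122, 140]
  ZebII AGTAC/1: at [42, 50] ⇒ [43, 51]
  CdoVI CAACA/1: at [87, 164] ⇒ [88, 165]
  JekII CATGAA/4: at [55, 128] ⇒ [59, 132]
  FykI GATAA/0: at [104, 148, 155, 182] ⇒ [104, 148, 155, 182]

Pooled cuts: [36, 43, 51, 59, 68, 81, 88, 100, 104, 122, 132, 140, 148, 155, 165, 182]

Fragment lengths:
  36→43: 7 bp
  43→51: 8 bp
  51→59: 8 bp
  59→68: 9 bp
  68→81: 13 bp
  81→88: 7 bp
  88→100: 12 bp
  100→104: 4 bp
  104→122: 18 bp
  122→132: 10 bp
  132→140: 8 bp
  140→148: 8 bp
  148→155: 7 bp
  155→165: 10 bp
  165→182: 17 bp
  182→36 (wrap): 188-182+36 = 42 bp

[4,7,7,7,8,8,8,8,9,10,10,12,13,17,18,42]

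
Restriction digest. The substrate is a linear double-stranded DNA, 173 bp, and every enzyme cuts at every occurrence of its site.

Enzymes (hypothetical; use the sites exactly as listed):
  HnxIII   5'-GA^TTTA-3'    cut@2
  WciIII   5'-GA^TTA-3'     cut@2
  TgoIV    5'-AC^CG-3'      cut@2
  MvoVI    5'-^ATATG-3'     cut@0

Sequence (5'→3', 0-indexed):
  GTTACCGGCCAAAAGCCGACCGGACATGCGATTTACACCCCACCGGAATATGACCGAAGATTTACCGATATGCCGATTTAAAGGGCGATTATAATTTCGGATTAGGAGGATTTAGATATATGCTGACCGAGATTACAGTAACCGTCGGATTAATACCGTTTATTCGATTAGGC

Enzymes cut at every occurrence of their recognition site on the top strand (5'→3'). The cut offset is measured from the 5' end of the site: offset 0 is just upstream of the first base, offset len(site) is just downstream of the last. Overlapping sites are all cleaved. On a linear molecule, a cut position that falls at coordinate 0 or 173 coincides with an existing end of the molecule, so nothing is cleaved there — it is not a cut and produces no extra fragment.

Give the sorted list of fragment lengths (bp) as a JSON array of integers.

[2,4,5,5,5,6,6,7,7,7,7,9,9,10,10,11,11,12,12,13,15]

Scan for sites:
  HnxIII (GATTTA, off=2): starts [29, 58, 74, 108] → cuts [31, 60, 76, 110]
  WciIII (GATTA, off=2): starts [86, 99, 130, 147, 165] → cuts [88, 101, 132, 149, 167]
  TgoIV (ACCG, off=2): starts [3, 18, 41, 52, 63, 125, 140, 154] → cuts [5, 20, 43, 54, 65, 127, 142, 156]
  MvoVI (ATATG, off=0): starts [47, 67, 117] → cuts [47, 67, 117]

All cut coordinates (distinct, sorted): [5, 20, 31, 43, 47, 54, 60, 65, 67, 76, 88, 101, 110, 117, 127, 132, 142, 149, 156, 167]

Fragments:
  [0,5): 5 bp
  [5,20): 15 bp
  [20,31): 11 bp
  [31,43): 12 bp
  [43,47): 4 bp
  [47,54): 7 bp
  [54,60): 6 bp
  [60,65): 5 bp
  [65,67): 2 bp
  [67,76): 9 bp
  [76,88): 12 bp
  [88,101): 13 bp
  [101,110): 9 bp
  [110,117): 7 bp
  [117,127): 10 bp
  [127,132): 5 bp
  [132,142): 10 bp
  [142,149): 7 bp
  [149,156): 7 bp
  [156,167): 11 bp
  [167,173): 6 bp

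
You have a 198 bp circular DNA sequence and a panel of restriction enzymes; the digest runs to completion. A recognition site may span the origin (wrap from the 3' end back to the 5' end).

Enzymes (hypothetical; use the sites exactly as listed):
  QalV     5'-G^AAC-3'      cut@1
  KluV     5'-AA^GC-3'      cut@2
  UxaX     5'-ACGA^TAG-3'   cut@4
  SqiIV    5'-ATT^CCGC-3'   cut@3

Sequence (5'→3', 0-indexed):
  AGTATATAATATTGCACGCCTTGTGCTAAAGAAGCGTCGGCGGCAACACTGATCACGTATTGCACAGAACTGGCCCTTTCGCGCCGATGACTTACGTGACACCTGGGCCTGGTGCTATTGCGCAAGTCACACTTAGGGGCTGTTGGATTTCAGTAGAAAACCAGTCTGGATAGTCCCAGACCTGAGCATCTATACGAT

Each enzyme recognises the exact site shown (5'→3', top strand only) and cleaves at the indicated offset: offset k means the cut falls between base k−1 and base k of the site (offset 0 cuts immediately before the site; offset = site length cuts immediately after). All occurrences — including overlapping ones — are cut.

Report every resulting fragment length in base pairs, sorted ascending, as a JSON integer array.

Scan for sites:
  QalV GAAC/1: at [66] ⇒ [67]
  KluV AAGC/2: at [31] ⇒ [33]
  UxaX ACGATAG/4: at [193] ⇒ [197]
  SqiIV (ATTCCGC, off=3): no sites

Pooled cuts: [33, 67, 197]

Fragment lengths:
  33→67: 34 bp
  67→197: 130 bp
  197→33 (wrap): 198-197+33 = 34 bp

[34,34,130]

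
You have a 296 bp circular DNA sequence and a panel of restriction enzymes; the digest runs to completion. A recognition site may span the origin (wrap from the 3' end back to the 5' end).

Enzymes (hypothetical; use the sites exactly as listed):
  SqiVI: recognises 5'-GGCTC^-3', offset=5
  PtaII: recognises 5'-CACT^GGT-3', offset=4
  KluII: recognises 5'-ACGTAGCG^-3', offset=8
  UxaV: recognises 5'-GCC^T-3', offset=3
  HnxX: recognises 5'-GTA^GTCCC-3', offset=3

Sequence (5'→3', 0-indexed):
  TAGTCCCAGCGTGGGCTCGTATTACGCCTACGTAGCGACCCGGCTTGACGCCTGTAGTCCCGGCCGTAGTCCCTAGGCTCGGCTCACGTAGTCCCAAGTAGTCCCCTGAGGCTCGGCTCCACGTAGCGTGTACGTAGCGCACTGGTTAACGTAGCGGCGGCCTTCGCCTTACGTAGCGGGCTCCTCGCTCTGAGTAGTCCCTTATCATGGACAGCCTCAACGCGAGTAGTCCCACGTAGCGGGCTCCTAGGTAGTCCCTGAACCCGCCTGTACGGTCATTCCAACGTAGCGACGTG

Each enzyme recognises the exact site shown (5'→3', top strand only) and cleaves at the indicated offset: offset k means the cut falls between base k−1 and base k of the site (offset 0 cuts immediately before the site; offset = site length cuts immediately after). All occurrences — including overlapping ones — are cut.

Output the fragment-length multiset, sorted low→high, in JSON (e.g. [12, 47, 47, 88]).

[4,4,5,5,5,5,5,6,6,7,7,9,9,10,10,10,11,12,12,12,13,13,13,14,15,15,16,20,23]

Site scan:
  SqiVI GGCTC/5: at [13, 75, 80, 109, 114, 178, 241] ⇒ [18, 80, 85, 114, 119, 183, 246]
  PtaII CACTGGT/4: at [139] ⇒ [143]
  KluII ACGTAGCG/8: at [29, 120, 131, 148, 170, 233, 283] ⇒ [37, 128, 139, 156, 178, 241, 291]
  UxaV GCCT/3: at [25, 49, 159, 165, 213, 265] ⇒ [28, 52, 162, 168, 216, 268]
  HnxX GTAGTCCC/3: at [53, 65, 87, 97, 193, 225, 250, 295] ⇒ [2, 56, 68, 90, 100, 196, 228, 253]

Pooled cuts: [2, 18, 28, 37, 52, 56, 68, 80, 85, 90, 100, 114, 119, 128, 139, 143, 156, 162, 168, 178, 183, 196, 216, 228, 241, 246, 253, 268, 291]

Fragment lengths:
  2→18: 16 bp
  18→28: 10 bp
  28→37: 9 bp
  37→52: 15 bp
  52→56: 4 bp
  56→68: 12 bp
  68→80: 12 bp
  80→85: 5 bp
  85→90: 5 bp
  90→100: 10 bp
  100→114: 14 bp
  114→119: 5 bp
  119→128: 9 bp
  128→139: 11 bp
  139→143: 4 bp
  143→156: 13 bp
  156→162: 6 bp
  162→168: 6 bp
  168→178: 10 bp
  178→183: 5 bp
  183→196: 13 bp
  196→216: 20 bp
  216→228: 12 bp
  228→241: 13 bp
  241→246: 5 bp
  246→253: 7 bp
  253→268: 15 bp
  268→291: 23 bp
  291→2 (wrap): 296-291+2 = 7 bp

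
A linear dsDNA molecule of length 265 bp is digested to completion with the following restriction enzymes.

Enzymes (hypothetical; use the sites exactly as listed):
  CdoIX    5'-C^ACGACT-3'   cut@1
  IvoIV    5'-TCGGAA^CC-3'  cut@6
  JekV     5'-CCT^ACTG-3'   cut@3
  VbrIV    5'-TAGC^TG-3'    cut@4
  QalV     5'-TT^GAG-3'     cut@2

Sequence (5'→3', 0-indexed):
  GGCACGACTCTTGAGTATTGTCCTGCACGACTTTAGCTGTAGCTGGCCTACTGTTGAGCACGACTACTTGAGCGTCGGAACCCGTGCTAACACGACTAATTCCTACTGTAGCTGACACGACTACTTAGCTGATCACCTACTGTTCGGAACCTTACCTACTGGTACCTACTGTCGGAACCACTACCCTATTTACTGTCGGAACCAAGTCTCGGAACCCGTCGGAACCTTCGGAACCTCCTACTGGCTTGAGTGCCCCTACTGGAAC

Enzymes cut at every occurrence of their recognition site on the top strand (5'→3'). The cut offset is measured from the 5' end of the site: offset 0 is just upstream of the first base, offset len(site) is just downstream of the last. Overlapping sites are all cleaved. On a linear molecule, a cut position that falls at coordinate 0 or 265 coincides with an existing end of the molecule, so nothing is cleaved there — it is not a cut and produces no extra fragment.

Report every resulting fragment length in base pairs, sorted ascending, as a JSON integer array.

[3,4,4,6,6,6,6,8,8,8,8,9,9,9,10,10,10,10,10,11,11,11,11,13,13,13,14,24]

Site scan:
  CdoIX CACGACT/1: at [2, 25, 58, 90, 115] ⇒ [3, 26, 59, 91, 116]
  IvoIV TCGGAACC/6: at [74, 143, 171, 195, 208, 218, 227] ⇒ [80, 149, 177, 201, 214, 224, 233]
  JekV CCTACTG/3: at [46, 101, 135, 154, 164, 236, 254] ⇒ [49, 104, 138, 157, 167, 239, 257]
  VbrIV TAGCTG/4: at [33, 39, 108, 125] ⇒ [37, 43, 112, 129]
  QalV TTGAG/2: at [10, 53, 67, 245] ⇒ [12, 55, 69, 247]

All cut coordinates (distinct, sorted): [3, 12, 26, 37, 43, 49, 55, 59, 69, 80, 91, 104, 112, 116, 129, 138, 149, 157, 167, 177, 201, 214, 224, 233, 239, 247, 257]

Fragments:
  [0,3): 3 bp
  [3,12): 9 bp
  [12,26): 14 bp
  [26,37): 11 bp
  [37,43): 6 bp
  [43,49): 6 bp
  [49,55): 6 bp
  [55,59): 4 bp
  [59,69): 10 bp
  [69,80): 11 bp
  [80,91): 11 bp
  [91,104): 13 bp
  [104,112): 8 bp
  [112,116): 4 bp
  [116,129): 13 bp
  [129,138): 9 bp
  [138,149): 11 bp
  [149,157): 8 bp
  [157,167): 10 bp
  [167,177): 10 bp
  [177,201): 24 bp
  [201,214): 13 bp
  [214,224): 10 bp
  [224,233): 9 bp
  [233,239): 6 bp
  [239,247): 8 bp
  [247,257): 10 bp
  [257,265): 8 bp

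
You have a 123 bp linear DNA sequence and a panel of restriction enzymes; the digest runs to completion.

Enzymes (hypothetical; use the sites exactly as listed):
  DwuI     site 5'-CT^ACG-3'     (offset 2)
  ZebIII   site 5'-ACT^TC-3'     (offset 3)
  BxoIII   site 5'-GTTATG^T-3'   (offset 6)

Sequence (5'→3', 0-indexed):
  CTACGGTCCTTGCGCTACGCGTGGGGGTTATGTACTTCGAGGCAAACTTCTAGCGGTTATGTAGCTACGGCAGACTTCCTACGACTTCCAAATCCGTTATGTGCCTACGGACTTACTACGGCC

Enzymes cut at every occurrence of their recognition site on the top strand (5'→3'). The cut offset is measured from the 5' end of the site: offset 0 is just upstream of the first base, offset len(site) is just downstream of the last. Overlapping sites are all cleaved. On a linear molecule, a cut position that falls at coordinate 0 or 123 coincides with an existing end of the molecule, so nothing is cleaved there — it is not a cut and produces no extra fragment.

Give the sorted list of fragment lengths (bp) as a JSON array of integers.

Site scan:
  DwuI CTACG/2: at [0, 14, 64, 78, 104, 115] ⇒ [2, 16, 66, 80, 106, 117]
  ZebIII ACTTC/3: at [33, 45, 73, 83] ⇒ [36, 48, 76, 86]
  BxoIII GTTATGT/6: at [26, 55, 95] ⇒ [32, 61, 101]

Pooled cuts: [2, 16, 32, 36, 48, 61, 66, 76, 80, 86, 101, 106, 117]

Fragments:
  [0,2): 2 bp
  [2,16): 14 bp
  [16,32): 16 bp
  [32,36): 4 bp
  [36,48): 12 bp
  [48,61): 13 bp
  [61,66): 5 bp
  [66,76): 10 bp
  [76,80): 4 bp
  [80,86): 6 bp
  [86,101): 15 bp
  [101,106): 5 bp
  [106,117): 11 bp
  [117,123): 6 bp

[2,4,4,5,5,6,6,10,11,12,13,14,15,16]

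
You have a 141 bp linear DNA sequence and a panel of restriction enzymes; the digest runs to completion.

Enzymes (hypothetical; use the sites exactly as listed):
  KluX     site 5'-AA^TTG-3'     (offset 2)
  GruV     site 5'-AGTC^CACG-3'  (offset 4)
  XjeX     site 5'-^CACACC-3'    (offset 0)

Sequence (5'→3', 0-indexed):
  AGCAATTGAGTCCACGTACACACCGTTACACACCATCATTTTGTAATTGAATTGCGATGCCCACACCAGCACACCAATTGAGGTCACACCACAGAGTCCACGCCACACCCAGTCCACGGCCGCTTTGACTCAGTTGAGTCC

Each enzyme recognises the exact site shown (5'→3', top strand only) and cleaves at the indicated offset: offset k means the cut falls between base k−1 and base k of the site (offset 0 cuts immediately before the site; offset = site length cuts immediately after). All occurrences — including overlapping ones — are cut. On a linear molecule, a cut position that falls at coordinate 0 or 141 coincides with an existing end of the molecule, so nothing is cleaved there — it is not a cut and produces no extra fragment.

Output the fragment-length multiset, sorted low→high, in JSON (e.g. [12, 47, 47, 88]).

[5,5,5,6,7,7,8,8,10,10,11,14,18,27]

Per-enzyme occurrences:
  KluX (AATTG, off=2): starts [3, 44, 49, 75] → cuts [5, 46, 51, 77]
  GruV (AGTCCACG, off=4): starts [8, 94, 110] → cuts [12, 98, 114]
  XjeX (CACACC, off=0): starts [18, 28, 61, 69, 84, 103] → cuts [18, 28, 61, 69, 84, 103]

All cut coordinates (distinct, sorted): [5, 12, 18, 28, 46, 51, 61, 69, 77, 84, 98, 103, 114]

Fragments:
  [0,5): 5 bp
  [5,12): 7 bp
  [12,18): 6 bp
  [18,28): 10 bp
  [28,46): 18 bp
  [46,51): 5 bp
  [51,61): 10 bp
  [61,69): 8 bp
  [69,77): 8 bp
  [77,84): 7 bp
  [84,98): 14 bp
  [98,103): 5 bp
  [103,114): 11 bp
  [114,141): 27 bp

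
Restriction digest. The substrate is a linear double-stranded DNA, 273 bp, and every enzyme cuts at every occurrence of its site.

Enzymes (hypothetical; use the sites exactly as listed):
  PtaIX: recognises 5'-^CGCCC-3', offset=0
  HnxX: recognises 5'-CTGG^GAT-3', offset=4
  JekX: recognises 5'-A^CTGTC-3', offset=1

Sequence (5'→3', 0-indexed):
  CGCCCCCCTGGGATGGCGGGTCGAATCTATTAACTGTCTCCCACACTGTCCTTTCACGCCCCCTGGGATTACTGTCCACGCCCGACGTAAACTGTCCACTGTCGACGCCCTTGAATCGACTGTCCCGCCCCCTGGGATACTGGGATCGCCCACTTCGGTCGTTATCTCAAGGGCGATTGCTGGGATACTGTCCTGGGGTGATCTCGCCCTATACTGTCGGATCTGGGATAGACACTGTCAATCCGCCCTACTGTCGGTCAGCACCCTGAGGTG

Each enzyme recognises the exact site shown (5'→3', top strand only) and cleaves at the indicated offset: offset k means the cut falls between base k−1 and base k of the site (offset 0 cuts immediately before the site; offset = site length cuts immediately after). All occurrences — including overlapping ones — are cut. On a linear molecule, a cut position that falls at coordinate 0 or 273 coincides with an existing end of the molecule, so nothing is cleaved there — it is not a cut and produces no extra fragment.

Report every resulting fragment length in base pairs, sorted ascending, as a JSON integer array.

[3,4,5,6,7,7,7,7,8,8,9,9,10,10,11,11,12,13,13,14,17,22,23,37]

Per-enzyme occurrences:
  PtaIX CGCCC/0: at [0, 56, 78, 105, 125, 146, 204, 243] ⇒ [56, 78, 105, 125, 146, 204, 243] (position 0 is a terminus of the linear molecule — no cut)
  HnxX CTGGGAT/4: at [7, 62, 131, 139, 179, 222] ⇒ [11, 66, 135, 143, 183, 226]
  JekX ACTGTC/1: at [32, 44, 70, 90, 97, 118, 186, 212, 233, 249] ⇒ [33, 45, 71, 91, 98, 119, 187, 213, 234, 250]

All cut coordinates (distinct, sorted): [11, 33, 45, 56, 66, 71, 78, 91, 98, 105, 119, 125, 135, 143, 146, 183, 187, 204, 213, 226, 234, 243, 250]

Fragment lengths:
  [0,11): 11 bp
  [11,33): 22 bp
  [33,45): 12 bp
  [45,56): 11 bp
  [56,66): 10 bp
  [66,71): 5 bp
  [71,78): 7 bp
  [78,91): 13 bp
  [91,98): 7 bp
  [98,105): 7 bp
  [105,119): 14 bp
  [119,125): 6 bp
  [125,135): 10 bp
  [135,143): 8 bp
  [143,146): 3 bp
  [146,183): 37 bp
  [183,187): 4 bp
  [187,204): 17 bp
  [204,213): 9 bp
  [213,226): 13 bp
  [226,234): 8 bp
  [234,243): 9 bp
  [243,250): 7 bp
  [250,273): 23 bp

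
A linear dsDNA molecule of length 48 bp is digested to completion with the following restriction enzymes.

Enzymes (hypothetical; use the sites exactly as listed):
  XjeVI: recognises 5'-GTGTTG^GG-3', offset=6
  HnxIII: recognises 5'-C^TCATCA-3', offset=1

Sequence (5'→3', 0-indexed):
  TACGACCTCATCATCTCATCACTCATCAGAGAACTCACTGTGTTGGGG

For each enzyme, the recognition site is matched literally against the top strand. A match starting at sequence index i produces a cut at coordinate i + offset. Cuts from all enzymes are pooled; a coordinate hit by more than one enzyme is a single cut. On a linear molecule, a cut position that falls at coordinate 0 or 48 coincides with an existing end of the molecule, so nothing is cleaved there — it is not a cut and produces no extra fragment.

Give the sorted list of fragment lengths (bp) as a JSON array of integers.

[3,7,7,8,23]

Scan for sites:
  XjeVI GTGTTGGG/6: at [39] ⇒ [45]
  HnxIII CTCATCA/1: at [6, 14, 21] ⇒ [7, 15, 22]

All cut coordinates (distinct, sorted): [7, 15, 22, 45]

Fragment lengths:
  [0,7): 7 bp
  [7,15): 8 bp
  [15,22): 7 bp
  [22,45): 23 bp
  [45,48): 3 bp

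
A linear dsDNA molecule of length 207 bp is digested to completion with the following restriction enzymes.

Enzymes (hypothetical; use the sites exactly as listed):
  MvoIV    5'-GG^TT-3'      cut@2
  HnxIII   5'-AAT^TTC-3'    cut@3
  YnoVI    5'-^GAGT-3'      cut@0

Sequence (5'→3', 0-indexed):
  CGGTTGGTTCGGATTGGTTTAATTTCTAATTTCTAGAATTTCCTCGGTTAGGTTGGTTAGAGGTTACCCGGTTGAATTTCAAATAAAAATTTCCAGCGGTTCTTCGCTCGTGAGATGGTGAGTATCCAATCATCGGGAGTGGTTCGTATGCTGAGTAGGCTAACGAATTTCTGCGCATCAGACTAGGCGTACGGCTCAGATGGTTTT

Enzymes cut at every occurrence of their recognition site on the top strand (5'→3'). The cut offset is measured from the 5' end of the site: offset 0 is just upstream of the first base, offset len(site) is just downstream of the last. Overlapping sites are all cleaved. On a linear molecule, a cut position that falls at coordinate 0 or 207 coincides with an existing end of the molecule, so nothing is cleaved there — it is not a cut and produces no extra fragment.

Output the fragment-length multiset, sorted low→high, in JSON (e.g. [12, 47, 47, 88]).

Per-enzyme occurrences:
  MvoIV GGTT/2: at [1, 5, 15, 45, 50, 54, 61, 69, 97, 140, 201] ⇒ [3, 7, 17, 47, 52, 56, 63, 71, 99, 142, 203]
  HnxIII AATTTC/3: at [20, 27, 36, 74, 87, 165] ⇒ [23, 30, 39, 77, 90, 168]
  YnoVI GAGT/0: at [119, 136, 152] ⇒ [119, 136, 152]

All cut coordinates (distinct, sorted): [3, 7, 17, 23, 30, 39, 47, 52, 56, 63, 71, 77, 90, 99, 119, 136, 142, 152, 168, 203]

Fragments:
  [0,3): 3 bp
  [3,7): 4 bp
  [7,17): 10 bp
  [17,23): 6 bp
  [23,30): 7 bp
  [30,39): 9 bp
  [39,47): 8 bp
  [47,52): 5 bp
  [52,56): 4 bp
  [56,63): 7 bp
  [63,71): 8 bp
  [71,77): 6 bp
  [77,90): 13 bp
  [90,99): 9 bp
  [99,119): 20 bp
  [119,136): 17 bp
  [136,142): 6 bp
  [142,152): 10 bp
  [152,168): 16 bp
  [168,203): 35 bp
  [203,207): 4 bp

[3,4,4,4,5,6,6,6,7,7,8,8,9,9,10,10,13,16,17,20,35]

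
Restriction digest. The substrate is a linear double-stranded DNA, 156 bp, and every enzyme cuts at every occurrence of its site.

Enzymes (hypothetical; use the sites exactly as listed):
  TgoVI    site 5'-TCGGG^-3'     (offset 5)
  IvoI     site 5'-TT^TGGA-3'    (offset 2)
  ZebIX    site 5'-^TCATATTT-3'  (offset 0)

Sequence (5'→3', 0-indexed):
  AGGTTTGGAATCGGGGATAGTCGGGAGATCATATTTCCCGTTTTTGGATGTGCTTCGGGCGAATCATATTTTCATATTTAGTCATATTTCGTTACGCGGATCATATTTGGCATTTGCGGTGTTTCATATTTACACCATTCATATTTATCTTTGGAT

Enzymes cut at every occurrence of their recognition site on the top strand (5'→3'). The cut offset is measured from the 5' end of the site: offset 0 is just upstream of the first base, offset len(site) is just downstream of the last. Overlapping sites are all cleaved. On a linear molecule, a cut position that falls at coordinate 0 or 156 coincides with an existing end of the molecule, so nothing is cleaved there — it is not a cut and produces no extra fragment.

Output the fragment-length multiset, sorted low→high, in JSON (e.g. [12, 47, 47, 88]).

Site scan:
  TgoVI TCGGG/5: at [10, 20, 54] ⇒ [15, 25, 59]
  IvoI TTTGGA/2: at [3, 42, 149] ⇒ [5, 44, 151]
  ZebIX TCATATTT/0: at [28, 63, 71, 81, 100, 123, 138] ⇒ [28, 63, 71, 81, 100, 123, 138]

Pooled cuts: [5, 15, 25, 28, 44, 59, 63, 71, 81, 100, 123, 138, 151]

Fragment lengths:
  [0,5): 5 bp
  [5,15): 10 bp
  [15,25): 10 bp
  [25,28): 3 bp
  [28,44): 16 bp
  [44,59): 15 bp
  [59,63): 4 bp
  [63,71): 8 bp
  [71,81): 10 bp
  [81,100): 19 bp
  [100,123): 23 bp
  [123,138): 15 bp
  [138,151): 13 bp
  [151,156): 5 bp

[3,4,5,5,8,10,10,10,13,15,15,16,19,23]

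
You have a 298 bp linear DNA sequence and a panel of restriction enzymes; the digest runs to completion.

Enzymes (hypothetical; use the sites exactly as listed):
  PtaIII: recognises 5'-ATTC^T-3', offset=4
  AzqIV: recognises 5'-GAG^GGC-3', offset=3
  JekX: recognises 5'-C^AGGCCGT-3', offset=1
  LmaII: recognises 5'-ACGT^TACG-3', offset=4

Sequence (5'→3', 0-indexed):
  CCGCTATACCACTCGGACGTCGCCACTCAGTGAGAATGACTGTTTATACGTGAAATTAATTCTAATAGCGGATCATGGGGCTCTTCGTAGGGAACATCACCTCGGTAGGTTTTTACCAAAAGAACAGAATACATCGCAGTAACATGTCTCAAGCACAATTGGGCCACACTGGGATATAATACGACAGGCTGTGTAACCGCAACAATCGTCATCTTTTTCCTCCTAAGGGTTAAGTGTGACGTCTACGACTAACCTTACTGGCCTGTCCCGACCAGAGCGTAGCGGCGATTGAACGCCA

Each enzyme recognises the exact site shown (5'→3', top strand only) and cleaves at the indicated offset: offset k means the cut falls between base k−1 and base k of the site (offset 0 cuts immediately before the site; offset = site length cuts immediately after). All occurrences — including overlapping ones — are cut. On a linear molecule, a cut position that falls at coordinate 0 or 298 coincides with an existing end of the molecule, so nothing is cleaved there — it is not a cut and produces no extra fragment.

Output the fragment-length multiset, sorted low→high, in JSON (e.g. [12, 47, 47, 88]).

[62,236]

Per-enzyme occurrences:
  PtaIII ATTCT/4: at [58] ⇒ [62]
  AzqIV (GAGGGC, off=3): no sites
  JekX (CAGGCCGT, off=1): no sites
  LmaII (ACGTTACG, off=4): no sites

All cut coordinates (distinct, sorted): [62]

Fragments:
  [0,62): 62 bp
  [62,298): 236 bp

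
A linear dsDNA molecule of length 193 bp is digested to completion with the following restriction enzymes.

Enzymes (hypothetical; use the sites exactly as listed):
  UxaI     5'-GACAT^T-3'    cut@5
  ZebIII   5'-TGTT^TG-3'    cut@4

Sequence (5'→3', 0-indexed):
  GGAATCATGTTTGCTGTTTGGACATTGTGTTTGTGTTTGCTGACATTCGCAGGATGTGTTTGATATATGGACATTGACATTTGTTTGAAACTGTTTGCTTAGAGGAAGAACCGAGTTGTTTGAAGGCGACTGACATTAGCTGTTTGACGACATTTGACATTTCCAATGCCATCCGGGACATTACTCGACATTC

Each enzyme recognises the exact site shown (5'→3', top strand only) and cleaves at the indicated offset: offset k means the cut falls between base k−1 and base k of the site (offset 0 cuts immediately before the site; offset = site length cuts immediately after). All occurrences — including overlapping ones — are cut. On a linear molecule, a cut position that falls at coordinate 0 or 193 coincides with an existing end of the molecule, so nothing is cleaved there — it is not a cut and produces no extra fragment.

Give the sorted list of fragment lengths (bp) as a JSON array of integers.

[2,5,6,6,6,7,7,7,8,9,9,10,10,11,14,14,16,21,25]

Per-enzyme occurrences:
  UxaI GACATT/5: at [20, 41, 69, 75, 131, 148, 155, 176, 186] ⇒ [25, 46, 74, 80, 136, 153, 160, 181, 191]
  ZebIII TGTTTG/4: at [7, 14, 27, 33, 56, 81, 91, 116, 140] ⇒ [11, 18, 31, 37, 60, 85, 95, 120, 144]

Pooled cuts: [11, 18, 25, 31, 37, 46, 60, 74, 80, 85, 95, 120, 136, 144, 153, 160, 181, 191]

Fragments:
  [0,11): 11 bp
  [11,18): 7 bp
  [18,25): 7 bp
  [25,31): 6 bp
  [31,37): 6 bp
  [37,46): 9 bp
  [46,60): 14 bp
  [60,74): 14 bp
  [74,80): 6 bp
  [80,85): 5 bp
  [85,95): 10 bp
  [95,120): 25 bp
  [120,136): 16 bp
  [136,144): 8 bp
  [144,153): 9 bp
  [153,160): 7 bp
  [160,181): 21 bp
  [181,191): 10 bp
  [191,193): 2 bp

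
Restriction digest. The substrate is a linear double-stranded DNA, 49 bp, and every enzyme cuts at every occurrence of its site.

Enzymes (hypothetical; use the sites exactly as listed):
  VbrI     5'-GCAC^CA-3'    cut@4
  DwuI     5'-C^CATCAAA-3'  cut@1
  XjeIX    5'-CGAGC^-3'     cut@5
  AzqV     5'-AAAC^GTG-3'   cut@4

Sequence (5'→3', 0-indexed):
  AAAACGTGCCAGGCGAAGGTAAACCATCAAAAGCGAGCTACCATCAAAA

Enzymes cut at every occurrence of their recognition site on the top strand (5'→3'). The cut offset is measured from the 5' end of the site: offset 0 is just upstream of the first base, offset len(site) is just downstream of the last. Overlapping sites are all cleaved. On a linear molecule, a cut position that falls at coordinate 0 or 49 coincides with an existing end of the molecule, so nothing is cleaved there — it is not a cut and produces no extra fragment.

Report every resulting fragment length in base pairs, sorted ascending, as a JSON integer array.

[3,5,8,14,19]

Scan for sites:
  VbrI (GCACCA, off=4): no sites
  DwuI CCATCAAA/1: at [23, 40] ⇒ [24, 41]
  XjeIX CGAGC/5: at [33] ⇒ [38]
  AzqV AAACGTG/4: at [1] ⇒ [5]

Pooled cuts: [5, 24, 38, 41]

Fragments:
  [0,5): 5 bp
  [5,24): 19 bp
  [24,38): 14 bp
  [38,41): 3 bp
  [41,49): 8 bp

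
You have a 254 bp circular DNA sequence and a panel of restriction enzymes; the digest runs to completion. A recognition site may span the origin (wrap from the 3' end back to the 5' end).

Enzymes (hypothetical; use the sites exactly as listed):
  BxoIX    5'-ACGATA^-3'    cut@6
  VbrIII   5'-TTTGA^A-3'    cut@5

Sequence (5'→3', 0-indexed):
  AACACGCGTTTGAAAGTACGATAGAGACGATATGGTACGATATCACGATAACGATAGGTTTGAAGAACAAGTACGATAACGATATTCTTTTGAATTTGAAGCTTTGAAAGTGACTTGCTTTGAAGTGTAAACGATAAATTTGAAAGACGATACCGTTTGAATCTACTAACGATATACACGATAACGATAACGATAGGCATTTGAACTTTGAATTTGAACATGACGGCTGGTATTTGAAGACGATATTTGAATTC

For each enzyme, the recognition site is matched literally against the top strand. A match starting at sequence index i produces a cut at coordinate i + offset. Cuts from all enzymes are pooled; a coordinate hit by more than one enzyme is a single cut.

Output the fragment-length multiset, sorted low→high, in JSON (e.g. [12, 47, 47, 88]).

Site scan:
  BxoIX (ACGATA, off=6): starts [17, 26, 36, 44, 50, 72, 78, 130, 146, 168, 177, 183, 189, 239] → cuts [23, 32, 42, 50, 56, 78, 84, 136, 152, 174, 183, 189, 195, 245]
  VbrIII (TTTGAA, off=5): starts [8, 58, 88, 94, 102, 118, 138, 155, 199, 206, 212, 232, 245] → cuts [13, 63, 93, 99, 107, 123, 143, 160, 204, 211, 217, 237, 250]

All cut coordinates (distinct, sorted): [13, 23, 32, 42, 50, 56, 63, 78, 84, 93, 99, 107, 123, 136, 143, 152, 160, 174, 183, 189, 195, 204, 211, 217, 237, 245, 250]

Fragments:
  13→23: 10 bp
  23→32: 9 bp
  32→42: 10 bp
  42→50: 8 bp
  50→56: 6 bp
  56→63: 7 bp
  63→78: 15 bp
  78→84: 6 bp
  84→93: 9 bp
  93→99: 6 bp
  99→107: 8 bp
  107→123: 16 bp
  123→136: 13 bp
  136→143: 7 bp
  143→152: 9 bp
  152→160: 8 bp
  160→174: 14 bp
  174→183: 9 bp
  183→189: 6 bp
  189→195: 6 bp
  195→204: 9 bp
  204→211: 7 bp
  211→217: 6 bp
  217→237: 20 bp
  237→245: 8 bp
  245→250: 5 bp
  250→13 (wrap): 254-250+13 = 17 bp

[5,6,6,6,6,6,6,7,7,7,8,8,8,8,9,9,9,9,9,10,10,13,14,15,16,17,20]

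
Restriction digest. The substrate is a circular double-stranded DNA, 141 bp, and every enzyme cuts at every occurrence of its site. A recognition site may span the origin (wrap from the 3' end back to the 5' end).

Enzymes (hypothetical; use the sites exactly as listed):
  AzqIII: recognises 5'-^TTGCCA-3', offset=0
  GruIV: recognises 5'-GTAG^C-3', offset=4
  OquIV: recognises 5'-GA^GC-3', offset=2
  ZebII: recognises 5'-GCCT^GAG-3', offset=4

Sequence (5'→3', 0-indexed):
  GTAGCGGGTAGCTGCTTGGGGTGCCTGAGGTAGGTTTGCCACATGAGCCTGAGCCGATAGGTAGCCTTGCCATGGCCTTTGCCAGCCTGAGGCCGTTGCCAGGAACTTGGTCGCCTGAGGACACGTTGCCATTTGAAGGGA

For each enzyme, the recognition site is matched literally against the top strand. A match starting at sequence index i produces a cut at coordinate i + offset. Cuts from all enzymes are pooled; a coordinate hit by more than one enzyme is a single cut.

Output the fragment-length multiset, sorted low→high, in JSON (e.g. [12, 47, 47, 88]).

[2,2,4,7,7,9,9,10,11,12,12,15,20,21]

Scan for sites:
  AzqIII TTGCCA/0: at [35, 66, 78, 95, 125] ⇒ [35, 66, 78, 95, 125]
  GruIV GTAGC/4: at [0, 7, 60] ⇒ [4, 11, 64]
  OquIV GAGC/2: at [44, 50] ⇒ [46, 52]
  ZebII GCCTGAG/4: at [22, 46, 84, 112] ⇒ [26, 50, 88, 116]

All cut coordinates (distinct, sorted): [4, 11, 26, 35, 46, 50, 52, 64, 66, 78, 88, 95, 116, 125]

Fragment lengths:
  4→11: 7 bp
  11→26: 15 bp
  26→35: 9 bp
  35→46: 11 bp
  46→50: 4 bp
  50→52: 2 bp
  52→64: 12 bp
  64→66: 2 bp
  66→78: 12 bp
  78→88: 10 bp
  88→95: 7 bp
  95→116: 21 bp
  116→125: 9 bp
  125→4 (wrap): 141-125+4 = 20 bp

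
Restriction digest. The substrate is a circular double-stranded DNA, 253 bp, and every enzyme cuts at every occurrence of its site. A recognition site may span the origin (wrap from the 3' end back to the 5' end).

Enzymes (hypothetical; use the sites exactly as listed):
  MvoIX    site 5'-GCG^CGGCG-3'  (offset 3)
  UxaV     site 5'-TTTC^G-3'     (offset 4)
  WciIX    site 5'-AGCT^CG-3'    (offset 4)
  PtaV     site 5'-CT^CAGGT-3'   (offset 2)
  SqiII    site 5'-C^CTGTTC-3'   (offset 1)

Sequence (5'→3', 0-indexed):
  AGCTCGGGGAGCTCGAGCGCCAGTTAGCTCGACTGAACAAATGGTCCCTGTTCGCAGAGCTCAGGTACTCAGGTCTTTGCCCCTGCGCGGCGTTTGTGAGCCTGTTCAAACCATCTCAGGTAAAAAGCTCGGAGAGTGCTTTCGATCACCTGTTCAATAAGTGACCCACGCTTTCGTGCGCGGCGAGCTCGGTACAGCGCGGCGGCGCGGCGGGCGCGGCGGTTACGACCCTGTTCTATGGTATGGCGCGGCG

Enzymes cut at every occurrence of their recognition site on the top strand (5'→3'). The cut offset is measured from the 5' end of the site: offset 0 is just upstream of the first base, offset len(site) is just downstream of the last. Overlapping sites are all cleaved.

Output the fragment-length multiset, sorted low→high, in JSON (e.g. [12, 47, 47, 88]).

Scan for sites:
  MvoIX (GCGCGGCG, off=3): starts [84, 177, 196, 204, 213, 245] → cuts [87, 180, 199, 207, 216, 248]
  UxaV (TTTCG, off=4): starts [139, 171] → cuts [143, 175]
  WciIX (AGCTCG, off=4): starts [0, 9, 25, 125, 185] → cuts [4, 13, 29, 129, 189]
  PtaV (CTCAGGT, off=2): starts [59, 67, 114] → cuts [61, 69, 116]
  SqiII (CCTGTTC, off=1): starts [46, 100, 148, 229] → cuts [47, 101, 149, 230]

All cut coordinates (distinct, sorted): [4, 13, 29, 47, 61, 69, 87, 101, 116, 129, 143, 149, 175, 180, 189, 199, 207, 216, 230, 248]

Fragment lengths:
  4→13: 9 bp
  13→29: 16 bp
  29→47: 18 bp
  47→61: 14 bp
  61→69: 8 bp
  69→87: 18 bp
  87→101: 14 bp
  101→116: 15 bp
  116→129: 13 bp
  129→143: 14 bp
  143→149: 6 bp
  149→175: 26 bp
  175→180: 5 bp
  180→189: 9 bp
  189→199: 10 bp
  199→207: 8 bp
  207→216: 9 bp
  216→230: 14 bp
  230→248: 18 bp
  248→4 (wrap): 253-248+4 = 9 bp

[5,6,8,8,9,9,9,9,10,13,14,14,14,14,15,16,18,18,18,26]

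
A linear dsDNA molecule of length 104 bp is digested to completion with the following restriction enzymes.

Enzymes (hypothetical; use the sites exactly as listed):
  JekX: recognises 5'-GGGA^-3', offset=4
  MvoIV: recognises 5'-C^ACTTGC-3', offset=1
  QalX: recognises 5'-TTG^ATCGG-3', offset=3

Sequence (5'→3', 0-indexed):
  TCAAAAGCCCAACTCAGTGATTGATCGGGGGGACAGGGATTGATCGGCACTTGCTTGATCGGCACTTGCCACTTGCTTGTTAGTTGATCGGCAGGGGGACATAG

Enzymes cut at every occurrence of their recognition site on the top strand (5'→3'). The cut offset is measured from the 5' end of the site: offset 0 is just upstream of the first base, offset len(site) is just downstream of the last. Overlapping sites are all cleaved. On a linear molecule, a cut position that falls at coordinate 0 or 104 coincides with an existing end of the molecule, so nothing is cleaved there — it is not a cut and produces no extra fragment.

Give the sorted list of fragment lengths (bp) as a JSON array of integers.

[3,5,6,6,6,7,9,10,13,16,23]

Site scan:
  JekX GGGA/4: at [29, 35, 95] ⇒ [33, 39, 99]
  MvoIV CACTTGC/1: at [47, 62, 69] ⇒ [48, 63, 70]
  QalX TTGATCGG/3: at [20, 39, 54, 83] ⇒ [23, 42, 57, 86]

Pooled cuts: [23, 33, 39, 42, 48, 57, 63, 70, 86, 99]

Fragment lengths:
  [0,23): 23 bp
  [23,33): 10 bp
  [33,39): 6 bp
  [39,42): 3 bp
  [42,48): 6 bp
  [48,57): 9 bp
  [57,63): 6 bp
  [63,70): 7 bp
  [70,86): 16 bp
  [86,99): 13 bp
  [99,104): 5 bp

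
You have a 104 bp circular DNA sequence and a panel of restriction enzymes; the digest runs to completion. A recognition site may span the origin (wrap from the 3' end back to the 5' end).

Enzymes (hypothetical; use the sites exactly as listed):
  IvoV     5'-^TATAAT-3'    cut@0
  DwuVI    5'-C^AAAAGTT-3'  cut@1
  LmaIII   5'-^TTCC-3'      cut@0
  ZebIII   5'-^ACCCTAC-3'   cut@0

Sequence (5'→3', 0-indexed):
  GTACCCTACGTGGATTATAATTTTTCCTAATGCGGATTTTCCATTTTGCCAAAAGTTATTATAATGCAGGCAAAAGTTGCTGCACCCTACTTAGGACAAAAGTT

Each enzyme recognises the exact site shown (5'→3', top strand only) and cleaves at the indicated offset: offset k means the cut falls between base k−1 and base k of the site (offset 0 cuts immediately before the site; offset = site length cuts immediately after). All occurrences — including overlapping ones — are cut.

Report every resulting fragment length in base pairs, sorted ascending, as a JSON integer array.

Site scan:
  IvoV (TATAAT, off=0): starts [15, 59] → cuts [15, 59]
  DwuVI (CAAAAGTT, off=1): starts [49, 70, 96] → cuts [50, 71, 97]
  LmaIII (TTCC, off=0): starts [23, 38] → cuts [23, 38]
  ZebIII (ACCCTAC, off=0): starts [2, 83] → cuts [2, 83]

All cut coordinates (distinct, sorted): [2, 15, 23, 38, 50, 59, 71, 83, 97]

Fragment lengths:
  2→15: 13 bp
  15→23: 8 bp
  23→38: 15 bp
  38→50: 12 bp
  50→59: 9 bp
  59→71: 12 bp
  71→83: 12 bp
  83→97: 14 bp
  97→2 (wrap): 104-97+2 = 9 bp

[8,9,9,12,12,12,13,14,15]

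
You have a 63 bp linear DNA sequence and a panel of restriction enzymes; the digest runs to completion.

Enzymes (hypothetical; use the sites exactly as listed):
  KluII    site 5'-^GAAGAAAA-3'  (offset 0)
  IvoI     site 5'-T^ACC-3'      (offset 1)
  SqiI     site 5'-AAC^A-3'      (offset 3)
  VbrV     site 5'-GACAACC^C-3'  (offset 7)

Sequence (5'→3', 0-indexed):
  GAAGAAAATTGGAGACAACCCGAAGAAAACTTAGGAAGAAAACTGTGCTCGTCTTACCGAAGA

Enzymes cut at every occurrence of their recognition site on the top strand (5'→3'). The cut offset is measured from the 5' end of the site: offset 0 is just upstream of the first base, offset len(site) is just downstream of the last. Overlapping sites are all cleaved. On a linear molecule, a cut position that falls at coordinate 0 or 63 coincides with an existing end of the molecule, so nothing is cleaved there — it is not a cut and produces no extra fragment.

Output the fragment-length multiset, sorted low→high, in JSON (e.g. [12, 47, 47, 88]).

Scan for sites:
  KluII GAAGAAAA/0: at [0, 21, 34] ⇒ [21, 34] (position 0 is a terminus of the linear molecule — no cut)
  IvoI TACC/1: at [54] ⇒ [55]
  SqiI (AACA, off=3): no sites
  VbrV GACAACCC/7: at [13] ⇒ [20]

Pooled cuts: [20, 21, 34, 55]

Fragments:
  [0,20): 20 bp
  [20,21): 1 bp
  [21,34): 13 bp
  [34,55): 21 bp
  [55,63): 8 bp

[1,8,13,20,21]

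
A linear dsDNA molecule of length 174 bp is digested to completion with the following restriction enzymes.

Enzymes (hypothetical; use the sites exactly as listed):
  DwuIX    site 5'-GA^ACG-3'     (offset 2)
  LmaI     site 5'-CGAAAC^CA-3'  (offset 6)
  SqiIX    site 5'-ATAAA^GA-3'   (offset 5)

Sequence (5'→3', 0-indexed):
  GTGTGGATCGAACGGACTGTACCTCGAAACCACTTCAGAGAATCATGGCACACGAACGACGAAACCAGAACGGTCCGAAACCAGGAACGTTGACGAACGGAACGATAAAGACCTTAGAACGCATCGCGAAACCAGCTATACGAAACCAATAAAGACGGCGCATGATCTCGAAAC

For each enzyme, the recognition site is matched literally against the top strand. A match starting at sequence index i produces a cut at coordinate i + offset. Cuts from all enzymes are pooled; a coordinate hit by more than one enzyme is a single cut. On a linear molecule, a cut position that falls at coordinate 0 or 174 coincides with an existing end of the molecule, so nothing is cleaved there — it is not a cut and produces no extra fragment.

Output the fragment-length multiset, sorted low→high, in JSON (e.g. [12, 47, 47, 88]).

[4,5,5,7,8,9,10,10,11,12,14,14,19,21,25]

Per-enzyme occurrences:
  DwuIX GAACG/2: at [9, 53, 67, 84, 94, 99, 116] ⇒ [11, 55, 69, 86, 96, 101, 118]
  LmaI CGAAACCA/6: at [24, 59, 75, 126, 140] ⇒ [30, 65, 81, 132, 146]
  SqiIX ATAAAGA/5: at [104, 148] ⇒ [109, 153]

Pooled cuts: [11, 30, 55, 65, 69, 81, 86, 96, 101, 109, 118, 132, 146, 153]

Fragments:
  [0,11): 11 bp
  [11,30): 19 bp
  [30,55): 25 bp
  [55,65): 10 bp
  [65,69): 4 bp
  [69,81): 12 bp
  [81,86): 5 bp
  [86,96): 10 bp
  [96,101): 5 bp
  [101,109): 8 bp
  [109,118): 9 bp
  [118,132): 14 bp
  [132,146): 14 bp
  [146,153): 7 bp
  [153,174): 21 bp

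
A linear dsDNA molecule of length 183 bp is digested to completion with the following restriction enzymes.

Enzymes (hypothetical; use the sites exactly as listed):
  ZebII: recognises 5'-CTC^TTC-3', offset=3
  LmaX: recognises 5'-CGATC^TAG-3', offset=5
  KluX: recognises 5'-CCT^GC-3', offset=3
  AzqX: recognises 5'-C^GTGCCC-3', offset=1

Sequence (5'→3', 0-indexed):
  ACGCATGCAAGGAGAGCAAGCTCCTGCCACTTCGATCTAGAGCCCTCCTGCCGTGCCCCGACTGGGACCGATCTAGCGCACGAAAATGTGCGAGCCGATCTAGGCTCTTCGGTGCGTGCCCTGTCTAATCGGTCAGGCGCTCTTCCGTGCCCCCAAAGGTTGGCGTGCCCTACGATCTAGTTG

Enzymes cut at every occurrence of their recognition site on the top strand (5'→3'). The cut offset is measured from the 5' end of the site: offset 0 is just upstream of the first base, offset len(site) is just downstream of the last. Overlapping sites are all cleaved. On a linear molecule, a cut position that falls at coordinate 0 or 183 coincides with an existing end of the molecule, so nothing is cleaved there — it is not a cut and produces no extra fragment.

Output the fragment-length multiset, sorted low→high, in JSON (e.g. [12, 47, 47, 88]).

[3,4,6,7,8,12,12,13,18,21,25,27,27]

Scan for sites:
  ZebII CTCTTC/3: at [104, 139] ⇒ [107, 142]
  LmaX CGATCTAG/5: at [32, 68, 95, 172] ⇒ [37, 73, 100, 177]
  KluX CCTGC/3: at [22, 46] ⇒ [25, 49]
  AzqX CGTGCCC/1: at [51, 114, 145, 163] ⇒ [52, 115, 146, 164]

Pooled cuts: [25, 37, 49, 52, 73, 100, 107, 115, 142, 146, 164, 177]

Fragment lengths:
  [0,25): 25 bp
  [25,37): 12 bp
  [37,49): 12 bp
  [49,52): 3 bp
  [52,73): 21 bp
  [73,100): 27 bp
  [100,107): 7 bp
  [107,115): 8 bp
  [115,142): 27 bp
  [142,146): 4 bp
  [146,164): 18 bp
  [164,177): 13 bp
  [177,183): 6 bp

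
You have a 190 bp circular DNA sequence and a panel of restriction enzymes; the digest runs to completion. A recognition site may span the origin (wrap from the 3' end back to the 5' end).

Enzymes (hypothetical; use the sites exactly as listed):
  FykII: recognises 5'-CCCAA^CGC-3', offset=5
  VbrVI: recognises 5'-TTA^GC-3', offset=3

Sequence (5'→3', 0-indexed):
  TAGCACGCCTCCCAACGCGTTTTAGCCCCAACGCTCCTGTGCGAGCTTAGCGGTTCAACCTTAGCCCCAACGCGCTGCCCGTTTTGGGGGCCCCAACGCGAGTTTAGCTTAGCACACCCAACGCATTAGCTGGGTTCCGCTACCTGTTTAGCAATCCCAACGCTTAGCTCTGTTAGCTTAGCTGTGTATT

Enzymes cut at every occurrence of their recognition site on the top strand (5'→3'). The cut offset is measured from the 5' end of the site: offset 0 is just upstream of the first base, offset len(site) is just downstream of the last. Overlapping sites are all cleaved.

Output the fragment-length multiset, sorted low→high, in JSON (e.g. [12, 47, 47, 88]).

[5,5,6,7,7,7,9,9,10,10,10,12,13,14,18,22,26]

Per-enzyme occurrences:
  FykII (CCCAACGC, off=5): starts [10, 26, 65, 91, 116, 155] → cuts [15, 31, 70, 96, 121, 160]
  VbrVI (TTAGC, off=3): starts [21, 46, 60, 103, 108, 125, 147, 163, 172, 177, 189] → cuts [2, 24, 49, 63, 106, 111, 128, 150, 166, 175, 180]

All cut coordinates (distinct, sorted): [2, 15, 24, 31, 49, 63, 70, 96, 106, 111, 121, 128, 150, 160, 166, 175, 180]

Fragments:
  2→15: 13 bp
  15→24: 9 bp
  24→31: 7 bp
  31→49: 18 bp
  49→63: 14 bp
  63→70: 7 bp
  70→96: 26 bp
  96→106: 10 bp
  106→111: 5 bp
  111→121: 10 bp
  121→128: 7 bp
  128→150: 22 bp
  150→160: 10 bp
  160→166: 6 bp
  166→175: 9 bp
  175→180: 5 bp
  180→2 (wrap): 190-180+2 = 12 bp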